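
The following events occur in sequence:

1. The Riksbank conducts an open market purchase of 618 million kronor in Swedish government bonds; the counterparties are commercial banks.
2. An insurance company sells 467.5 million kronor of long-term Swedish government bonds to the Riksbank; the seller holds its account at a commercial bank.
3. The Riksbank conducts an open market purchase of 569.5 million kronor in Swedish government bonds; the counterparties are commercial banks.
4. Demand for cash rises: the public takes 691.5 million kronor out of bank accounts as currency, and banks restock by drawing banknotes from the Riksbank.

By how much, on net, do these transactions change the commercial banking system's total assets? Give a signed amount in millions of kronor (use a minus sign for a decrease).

-224 million

OMO purchase (from banks) 618 million kronor: just an asset swap on bank balance sheets → 0.
Asset purchase (from non-banks) 467.5 million kronor: bank balance sheets expand → +467.5M.
OMO purchase (from banks) 569.5 million kronor: just an asset swap on bank balance sheets → 0.
Currency withdrawal 691.5 million kronor: bank balance sheets shrink → −691.5M.
Net: 0 + 467.5 + 0 − 691.5 = -224 million.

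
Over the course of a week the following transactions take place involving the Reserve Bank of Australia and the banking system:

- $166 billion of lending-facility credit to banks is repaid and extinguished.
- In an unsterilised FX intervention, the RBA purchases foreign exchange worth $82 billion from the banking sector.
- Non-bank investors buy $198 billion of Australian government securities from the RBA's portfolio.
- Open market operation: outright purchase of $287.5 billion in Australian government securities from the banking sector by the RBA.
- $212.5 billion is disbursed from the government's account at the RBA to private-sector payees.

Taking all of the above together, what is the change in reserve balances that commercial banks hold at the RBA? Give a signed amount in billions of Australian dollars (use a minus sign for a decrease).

Discount-window repayment $166 billion: repayment is debited from reserves → −$166B.
FX purchase $82 billion: the RBA pays by crediting reserve accounts → +$82B.
Asset sale (to non-banks) $198 billion: the non-bank buyers' banks settle from reserves → −$198B.
OMO purchase (from banks) $287.5 billion: the RBA pays by crediting reserve accounts → +$287.5B.
Government spending $212.5 billion: government payments flow into bank reserve accounts → +$212.5B.
Net: −166 + 82 − 198 + 287.5 + 212.5 = +$218 billion.

+$218 billion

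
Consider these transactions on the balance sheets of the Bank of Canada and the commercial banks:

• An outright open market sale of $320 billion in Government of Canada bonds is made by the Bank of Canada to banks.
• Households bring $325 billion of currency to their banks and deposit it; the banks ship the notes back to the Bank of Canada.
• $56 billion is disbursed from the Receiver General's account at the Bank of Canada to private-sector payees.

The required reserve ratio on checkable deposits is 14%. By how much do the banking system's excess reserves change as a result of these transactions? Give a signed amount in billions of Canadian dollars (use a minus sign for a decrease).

OMO sale (to banks) $320 billion: reserves −$320B, deposits 0.
Currency deposit $325 billion: reserves +$325B, deposits +$325B.
Government spending $56 billion: reserves +$56B, deposits +$56B.
Totals: Δreserves = +$61B, Δdeposits = +$381B.
Δrequired reserves = 14% × +$381B = +$53.34B.
Δexcess reserves = Δreserves − Δrequired = +$61B − (+$53.34B) = +$7.66 billion.

+$7.66 billion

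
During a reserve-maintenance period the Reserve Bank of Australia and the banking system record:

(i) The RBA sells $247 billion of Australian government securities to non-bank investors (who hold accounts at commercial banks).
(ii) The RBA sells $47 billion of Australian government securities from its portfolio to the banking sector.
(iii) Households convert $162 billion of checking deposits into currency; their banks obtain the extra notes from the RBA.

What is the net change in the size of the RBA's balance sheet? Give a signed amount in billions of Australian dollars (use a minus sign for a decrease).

RBA balance sheet:
  Assets:      Securities −$294B
  Liabilities: Bank reserves −$456B, Currency in circulation +$162B
Change in total RBA assets = -$294 billion.

-$294 billion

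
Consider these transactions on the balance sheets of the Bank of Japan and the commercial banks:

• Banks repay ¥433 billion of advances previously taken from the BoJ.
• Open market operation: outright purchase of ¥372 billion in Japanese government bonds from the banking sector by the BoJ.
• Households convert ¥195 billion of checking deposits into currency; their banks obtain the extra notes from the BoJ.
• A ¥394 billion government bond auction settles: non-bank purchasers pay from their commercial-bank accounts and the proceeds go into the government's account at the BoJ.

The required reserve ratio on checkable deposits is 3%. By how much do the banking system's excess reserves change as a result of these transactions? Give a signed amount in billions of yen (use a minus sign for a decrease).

Discount-window repayment ¥433 billion: reserves −¥433B, deposits 0.
OMO purchase (from banks) ¥372 billion: reserves +¥372B, deposits 0.
Currency withdrawal ¥195 billion: reserves −¥195B, deposits −¥195B.
Government account inflow ¥394 billion: reserves −¥394B, deposits −¥394B.
Totals: Δreserves = −¥650B, Δdeposits = −¥589B.
Δrequired reserves = 3% × −¥589B = −¥17.67B.
Δexcess reserves = Δreserves − Δrequired = −¥650B − (−¥17.67B) = -¥632.33 billion.

-¥632.33 billion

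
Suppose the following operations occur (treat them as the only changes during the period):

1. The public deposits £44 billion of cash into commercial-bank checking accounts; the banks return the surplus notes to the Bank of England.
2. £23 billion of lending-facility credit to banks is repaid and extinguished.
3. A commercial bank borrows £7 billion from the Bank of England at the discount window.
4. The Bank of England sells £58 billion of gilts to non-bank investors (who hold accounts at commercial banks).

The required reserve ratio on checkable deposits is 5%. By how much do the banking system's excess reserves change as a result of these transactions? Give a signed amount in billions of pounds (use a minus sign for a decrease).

Currency deposit £44 billion: reserves +£44B, deposits +£44B.
Discount-window repayment £23 billion: reserves −£23B, deposits 0.
Discount-window loan £7 billion: reserves +£7B, deposits 0.
Asset sale (to non-banks) £58 billion: reserves −£58B, deposits −£58B.
Totals: Δreserves = −£30B, Δdeposits = −£14B.
Δrequired reserves = 5% × −£14B = −£0.7B.
Δexcess reserves = Δreserves − Δrequired = −£30B − (−£0.7B) = -£29.3 billion.

-£29.3 billion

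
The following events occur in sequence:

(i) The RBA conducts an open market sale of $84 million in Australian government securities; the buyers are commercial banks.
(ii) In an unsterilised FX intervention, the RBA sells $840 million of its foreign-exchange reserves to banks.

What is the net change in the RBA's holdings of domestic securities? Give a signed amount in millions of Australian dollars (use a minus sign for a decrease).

OMO sale (to banks) $84 million: securities removed from the RBA's portfolio → −$84M.
FX sale $840 million: the RBA's securities portfolio is untouched → 0.
Net: −84 + 0 = -$84 million.

-$84 million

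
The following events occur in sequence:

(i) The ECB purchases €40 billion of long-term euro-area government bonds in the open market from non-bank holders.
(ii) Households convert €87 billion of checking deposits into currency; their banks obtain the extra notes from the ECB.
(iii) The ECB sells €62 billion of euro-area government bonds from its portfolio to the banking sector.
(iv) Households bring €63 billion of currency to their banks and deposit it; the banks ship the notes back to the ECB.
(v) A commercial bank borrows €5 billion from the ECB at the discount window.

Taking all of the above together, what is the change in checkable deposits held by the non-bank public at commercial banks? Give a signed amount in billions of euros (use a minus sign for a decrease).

ECB balance sheet:
  Assets:      Securities −€22B, Loans to banks +€5B
  Liabilities: Bank reserves −€41B, Currency in circulation +€24B
Commercial banking system:
  Assets:      Reserves at CB −€41B, Securities +€62B
  Liabilities: Checkable deposits +€16B, Borrowings from CB +€5B
So the change in checkable deposits held by the non-bank public at commercial banks is +€16 billion.

+€16 billion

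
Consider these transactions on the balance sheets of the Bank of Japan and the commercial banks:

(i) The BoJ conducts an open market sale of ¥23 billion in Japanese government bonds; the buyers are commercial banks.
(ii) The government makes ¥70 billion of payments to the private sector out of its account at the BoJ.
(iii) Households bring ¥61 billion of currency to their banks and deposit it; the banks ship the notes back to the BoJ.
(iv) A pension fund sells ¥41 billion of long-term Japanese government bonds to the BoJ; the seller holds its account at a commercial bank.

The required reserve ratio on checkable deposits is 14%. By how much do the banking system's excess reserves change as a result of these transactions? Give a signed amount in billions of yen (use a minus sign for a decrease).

OMO sale (to banks) ¥23 billion: reserves −¥23B, deposits 0.
Government spending ¥70 billion: reserves +¥70B, deposits +¥70B.
Currency deposit ¥61 billion: reserves +¥61B, deposits +¥61B.
Asset purchase (from non-banks) ¥41 billion: reserves +¥41B, deposits +¥41B.
Totals: Δreserves = +¥149B, Δdeposits = +¥172B.
Δrequired reserves = 14% × +¥172B = +¥24.08B.
Δexcess reserves = Δreserves − Δrequired = +¥149B − (+¥24.08B) = +¥124.92 billion.

+¥124.92 billion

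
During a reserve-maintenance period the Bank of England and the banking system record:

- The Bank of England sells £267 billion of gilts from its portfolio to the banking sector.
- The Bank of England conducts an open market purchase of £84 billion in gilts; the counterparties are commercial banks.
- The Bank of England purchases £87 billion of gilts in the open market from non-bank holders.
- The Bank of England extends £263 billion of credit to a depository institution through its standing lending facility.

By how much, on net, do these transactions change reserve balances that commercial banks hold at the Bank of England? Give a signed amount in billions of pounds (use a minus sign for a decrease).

+£167 billion

Bank of England balance sheet:
  Assets:      Securities −£96B, Loans to banks +£263B
  Liabilities: Bank reserves +£167B
So the change in reserve balances that commercial banks hold at the Bank of England is +£167 billion.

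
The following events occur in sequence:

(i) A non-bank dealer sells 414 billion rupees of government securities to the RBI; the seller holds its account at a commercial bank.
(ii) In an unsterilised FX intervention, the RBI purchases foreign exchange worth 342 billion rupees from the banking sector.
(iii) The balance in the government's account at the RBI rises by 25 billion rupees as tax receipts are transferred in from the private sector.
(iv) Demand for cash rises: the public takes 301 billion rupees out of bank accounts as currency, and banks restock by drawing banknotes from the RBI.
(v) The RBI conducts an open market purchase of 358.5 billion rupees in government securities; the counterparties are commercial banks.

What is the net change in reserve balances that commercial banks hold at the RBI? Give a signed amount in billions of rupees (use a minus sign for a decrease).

RBI balance sheet:
  Assets:      Securities +772.5B, Foreign assets +342B
  Liabilities: Bank reserves +788.5B, Currency in circulation +301B, Government deposits +25B
Commercial banking system:
  Assets:      Reserves at CB +788.5B, Securities −358.5B, Foreign assets −342B
  Liabilities: Checkable deposits +88B
So the change in reserve balances that commercial banks hold at the RBI is +788.5 billion.

+788.5 billion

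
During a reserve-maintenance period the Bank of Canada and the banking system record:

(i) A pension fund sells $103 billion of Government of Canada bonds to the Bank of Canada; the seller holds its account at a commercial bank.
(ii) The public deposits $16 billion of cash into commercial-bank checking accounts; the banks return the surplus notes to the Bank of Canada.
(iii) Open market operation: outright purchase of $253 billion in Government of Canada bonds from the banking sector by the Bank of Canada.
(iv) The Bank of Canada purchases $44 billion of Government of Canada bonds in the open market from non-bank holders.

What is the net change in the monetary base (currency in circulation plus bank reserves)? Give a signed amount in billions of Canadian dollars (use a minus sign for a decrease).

+$400 billion

Asset purchase (from non-banks) $103 billion: Bank of Canada balance sheet expands → +$103B.
Currency deposit $16 billion: just a shift between currency and reserves — both are base money → 0.
OMO purchase (from banks) $253 billion: Bank of Canada balance sheet expands → +$253B.
Asset purchase (from non-banks) $44 billion: Bank of Canada balance sheet expands → +$44B.
Net: 103 + 0 + 253 + 44 = +$400 billion.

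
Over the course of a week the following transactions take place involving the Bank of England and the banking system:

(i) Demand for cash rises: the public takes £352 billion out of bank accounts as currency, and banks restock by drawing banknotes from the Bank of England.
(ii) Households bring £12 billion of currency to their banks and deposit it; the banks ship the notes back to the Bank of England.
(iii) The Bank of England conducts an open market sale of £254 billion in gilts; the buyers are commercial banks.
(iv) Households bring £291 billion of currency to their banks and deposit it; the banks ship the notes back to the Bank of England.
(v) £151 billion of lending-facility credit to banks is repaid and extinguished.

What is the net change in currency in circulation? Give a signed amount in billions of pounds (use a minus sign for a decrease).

Currency withdrawal £352 billion: notes leave the central bank → +£352B.
Currency deposit £12 billion: notes return to the central bank → −£12B.
OMO sale (to banks) £254 billion: no currency enters or leaves circulation → 0.
Currency deposit £291 billion: notes return to the central bank → −£291B.
Discount-window repayment £151 billion: no currency enters or leaves circulation → 0.
Net: 352 − 12 + 0 − 291 + 0 = +£49 billion.

+£49 billion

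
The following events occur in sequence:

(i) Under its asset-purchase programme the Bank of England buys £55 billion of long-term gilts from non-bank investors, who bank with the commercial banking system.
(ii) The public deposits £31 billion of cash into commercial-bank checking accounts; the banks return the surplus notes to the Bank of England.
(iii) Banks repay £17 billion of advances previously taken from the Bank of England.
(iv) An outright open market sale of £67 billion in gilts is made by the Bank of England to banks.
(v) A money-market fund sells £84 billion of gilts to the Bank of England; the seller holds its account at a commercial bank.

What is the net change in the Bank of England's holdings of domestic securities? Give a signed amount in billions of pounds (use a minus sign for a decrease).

Asset purchase (from non-banks) £55 billion: securities added to the Bank of England's portfolio → +£55B.
Currency deposit £31 billion: the Bank of England's securities portfolio is untouched → 0.
Discount-window repayment £17 billion: the Bank of England's securities portfolio is untouched → 0.
OMO sale (to banks) £67 billion: securities removed from the Bank of England's portfolio → −£67B.
Asset purchase (from non-banks) £84 billion: securities added to the Bank of England's portfolio → +£84B.
Net: 55 + 0 + 0 − 67 + 84 = +£72 billion.

+£72 billion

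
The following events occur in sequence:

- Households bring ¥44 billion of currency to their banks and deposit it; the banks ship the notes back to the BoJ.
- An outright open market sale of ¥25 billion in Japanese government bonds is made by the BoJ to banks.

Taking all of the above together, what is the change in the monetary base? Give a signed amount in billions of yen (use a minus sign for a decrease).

-¥25 billion

BoJ balance sheet:
  Assets:      Securities −¥25B
  Liabilities: Bank reserves +¥19B, Currency in circulation −¥44B
Monetary base = currency + reserves: −¥44B + (+¥19B) = -¥25 billion.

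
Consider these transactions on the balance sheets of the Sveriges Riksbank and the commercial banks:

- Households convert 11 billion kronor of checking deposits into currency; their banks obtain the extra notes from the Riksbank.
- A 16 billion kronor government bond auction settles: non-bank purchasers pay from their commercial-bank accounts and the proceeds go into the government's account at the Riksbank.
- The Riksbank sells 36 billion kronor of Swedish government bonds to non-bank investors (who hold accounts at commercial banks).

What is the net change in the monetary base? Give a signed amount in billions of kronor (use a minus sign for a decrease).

Currency withdrawal 11 billion kronor: just a shift between currency and reserves — both are base money → 0.
Government account inflow 16 billion kronor: reserves shift to a non-base liability → −16B.
Asset sale (to non-banks) 36 billion kronor: Riksbank balance sheet contracts → −36B.
Net: 0 − 16 − 36 = -52 billion.

-52 billion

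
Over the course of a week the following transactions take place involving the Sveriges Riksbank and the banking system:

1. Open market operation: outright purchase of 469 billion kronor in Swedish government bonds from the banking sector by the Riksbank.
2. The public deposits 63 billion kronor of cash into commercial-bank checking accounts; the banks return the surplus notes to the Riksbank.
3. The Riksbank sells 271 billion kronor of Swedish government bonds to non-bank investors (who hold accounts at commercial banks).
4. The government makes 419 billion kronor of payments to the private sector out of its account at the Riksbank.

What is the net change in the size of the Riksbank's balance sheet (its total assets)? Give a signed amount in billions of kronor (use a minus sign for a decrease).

Riksbank balance sheet:
  Assets:      Securities +198B
  Liabilities: Bank reserves +680B, Currency in circulation −63B, Government deposits −419B
Change in total Riksbank assets = +198 billion.

+198 billion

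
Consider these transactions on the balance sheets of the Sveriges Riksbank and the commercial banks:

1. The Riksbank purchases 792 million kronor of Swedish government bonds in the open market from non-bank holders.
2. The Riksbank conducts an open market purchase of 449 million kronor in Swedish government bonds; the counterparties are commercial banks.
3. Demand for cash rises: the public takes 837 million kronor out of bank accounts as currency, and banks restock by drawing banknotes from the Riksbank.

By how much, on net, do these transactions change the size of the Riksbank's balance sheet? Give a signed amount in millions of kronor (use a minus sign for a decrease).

Riksbank balance sheet:
  Assets:      Securities +1241M
  Liabilities: Bank reserves +404M, Currency in circulation +837M
Change in total Riksbank assets = +1241 million.

+1241 million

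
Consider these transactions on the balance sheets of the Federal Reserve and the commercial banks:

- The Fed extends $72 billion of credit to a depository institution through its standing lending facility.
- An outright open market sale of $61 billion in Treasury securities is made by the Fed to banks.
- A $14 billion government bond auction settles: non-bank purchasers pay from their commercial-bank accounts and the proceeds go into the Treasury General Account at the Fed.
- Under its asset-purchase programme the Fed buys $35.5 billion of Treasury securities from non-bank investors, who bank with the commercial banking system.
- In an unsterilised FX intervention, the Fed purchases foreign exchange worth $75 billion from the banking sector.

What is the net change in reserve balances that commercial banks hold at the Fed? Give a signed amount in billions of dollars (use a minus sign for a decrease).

+$107.5 billion

Discount-window loan $72 billion: the loan is credited to the bank's reserve account → +$72B.
OMO sale (to banks) $61 billion: the buying banks pay out of their reserve balances → −$61B.
Government account inflow $14 billion: funds move from bank reserves into the government account → −$14B.
Asset purchase (from non-banks) $35.5 billion: the Fed pays by crediting reserve accounts → +$35.5B.
FX purchase $75 billion: the Fed pays by crediting reserve accounts → +$75B.
Net: 72 − 61 − 14 + 35.5 + 75 = +$107.5 billion.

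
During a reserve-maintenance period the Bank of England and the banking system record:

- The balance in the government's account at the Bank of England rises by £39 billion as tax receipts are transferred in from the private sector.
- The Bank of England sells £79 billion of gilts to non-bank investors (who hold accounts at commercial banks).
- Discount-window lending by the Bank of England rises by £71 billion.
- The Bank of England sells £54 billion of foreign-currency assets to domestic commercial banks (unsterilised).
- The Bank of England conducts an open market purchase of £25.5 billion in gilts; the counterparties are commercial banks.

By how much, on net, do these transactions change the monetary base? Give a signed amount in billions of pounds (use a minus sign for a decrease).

Bank of England balance sheet:
  Assets:      Securities −£53.5B, Loans to banks +£71B, Foreign assets −£54B
  Liabilities: Bank reserves −£75.5B, Government deposits +£39B
Monetary base = currency + reserves: 0 + (−£75.5B) = -£75.5 billion.

-£75.5 billion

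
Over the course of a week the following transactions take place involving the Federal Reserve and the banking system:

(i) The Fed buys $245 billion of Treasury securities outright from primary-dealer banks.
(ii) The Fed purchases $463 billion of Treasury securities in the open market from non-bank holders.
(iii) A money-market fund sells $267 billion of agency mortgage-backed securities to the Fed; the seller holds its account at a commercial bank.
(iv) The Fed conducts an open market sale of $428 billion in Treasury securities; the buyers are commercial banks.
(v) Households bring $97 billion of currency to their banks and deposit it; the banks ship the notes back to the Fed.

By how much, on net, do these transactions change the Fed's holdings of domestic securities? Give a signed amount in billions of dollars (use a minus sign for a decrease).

+$547 billion

OMO purchase (from banks) $245 billion: securities added to the Fed's portfolio → +$245B.
Asset purchase (from non-banks) $463 billion: securities added to the Fed's portfolio → +$463B.
Asset purchase (from non-banks) $267 billion: securities added to the Fed's portfolio → +$267B.
OMO sale (to banks) $428 billion: securities removed from the Fed's portfolio → −$428B.
Currency deposit $97 billion: the Fed's securities portfolio is untouched → 0.
Net: 245 + 463 + 267 − 428 + 0 = +$547 billion.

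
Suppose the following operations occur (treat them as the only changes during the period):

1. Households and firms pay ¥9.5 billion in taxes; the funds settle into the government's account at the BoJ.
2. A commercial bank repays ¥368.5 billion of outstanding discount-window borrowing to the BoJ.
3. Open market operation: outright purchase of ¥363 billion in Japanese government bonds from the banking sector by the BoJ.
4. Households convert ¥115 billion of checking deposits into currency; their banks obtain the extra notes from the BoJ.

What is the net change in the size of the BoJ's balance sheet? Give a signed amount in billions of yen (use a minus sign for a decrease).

Government account inflow ¥9.5 billion: only the composition of liabilities changes → 0.
Discount-window repayment ¥368.5 billion: a BoJ asset is shed → −¥368.5B.
OMO purchase (from banks) ¥363 billion: a BoJ asset is acquired → +¥363B.
Currency withdrawal ¥115 billion: only the composition of liabilities changes → 0.
Net: 0 − 368.5 + 363 + 0 = -¥5.5 billion.

-¥5.5 billion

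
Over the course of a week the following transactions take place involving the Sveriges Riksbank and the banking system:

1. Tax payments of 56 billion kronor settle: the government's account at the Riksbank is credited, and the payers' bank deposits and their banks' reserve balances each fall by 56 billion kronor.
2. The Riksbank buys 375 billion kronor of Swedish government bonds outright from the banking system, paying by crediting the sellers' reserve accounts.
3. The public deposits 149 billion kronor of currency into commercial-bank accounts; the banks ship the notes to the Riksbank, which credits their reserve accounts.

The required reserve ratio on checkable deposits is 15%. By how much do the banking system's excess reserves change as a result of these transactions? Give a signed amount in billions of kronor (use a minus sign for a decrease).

Government account inflow 56 billion kronor: reserves −56B, deposits −56B.
OMO purchase (from banks) 375 billion kronor: reserves +375B, deposits 0.
Currency deposit 149 billion kronor: reserves +149B, deposits +149B.
Totals: Δreserves = +468B, Δdeposits = +93B.
Δrequired reserves = 15% × +93B = +13.95B.
Δexcess reserves = Δreserves − Δrequired = +468B − (+13.95B) = +454.05 billion.

+454.05 billion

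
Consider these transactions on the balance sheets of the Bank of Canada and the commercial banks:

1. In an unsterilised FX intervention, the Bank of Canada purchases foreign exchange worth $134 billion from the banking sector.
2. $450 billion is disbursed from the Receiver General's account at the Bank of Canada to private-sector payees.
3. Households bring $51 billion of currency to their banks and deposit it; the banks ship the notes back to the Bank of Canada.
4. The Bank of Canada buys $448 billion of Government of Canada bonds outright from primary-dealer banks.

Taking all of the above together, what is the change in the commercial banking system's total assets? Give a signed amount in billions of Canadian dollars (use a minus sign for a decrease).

+$501 billion

FX purchase $134 billion: just an asset swap on bank balance sheets → 0.
Government spending $450 billion: bank balance sheets expand → +$450B.
Currency deposit $51 billion: bank balance sheets expand → +$51B.
OMO purchase (from banks) $448 billion: just an asset swap on bank balance sheets → 0.
Net: 0 + 450 + 51 + 0 = +$501 billion.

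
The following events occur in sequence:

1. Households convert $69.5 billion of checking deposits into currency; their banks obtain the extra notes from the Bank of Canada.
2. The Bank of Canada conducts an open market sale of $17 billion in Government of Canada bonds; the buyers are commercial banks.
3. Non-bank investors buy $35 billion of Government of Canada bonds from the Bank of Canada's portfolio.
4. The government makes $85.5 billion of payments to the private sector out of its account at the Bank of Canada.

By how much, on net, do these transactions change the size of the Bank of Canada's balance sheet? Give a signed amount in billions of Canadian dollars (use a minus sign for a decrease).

Bank of Canada balance sheet:
  Assets:      Securities −$52B
  Liabilities: Bank reserves −$36B, Currency in circulation +$69.5B, Government deposits −$85.5B
Change in total Bank of Canada assets = -$52 billion.

-$52 billion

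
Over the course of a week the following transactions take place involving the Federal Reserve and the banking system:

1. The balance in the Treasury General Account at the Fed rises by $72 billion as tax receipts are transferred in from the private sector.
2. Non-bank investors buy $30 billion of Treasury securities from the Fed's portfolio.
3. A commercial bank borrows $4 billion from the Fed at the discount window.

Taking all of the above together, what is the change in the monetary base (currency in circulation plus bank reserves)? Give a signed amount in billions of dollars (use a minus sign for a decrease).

-$98 billion

Fed balance sheet:
  Assets:      Securities −$30B, Loans to banks +$4B
  Liabilities: Bank reserves −$98B, Government deposits +$72B
Commercial banking system:
  Assets:      Reserves at CB −$98B
  Liabilities: Checkable deposits −$102B, Borrowings from CB +$4B
Monetary base = currency + reserves: 0 + (−$98B) = -$98 billion.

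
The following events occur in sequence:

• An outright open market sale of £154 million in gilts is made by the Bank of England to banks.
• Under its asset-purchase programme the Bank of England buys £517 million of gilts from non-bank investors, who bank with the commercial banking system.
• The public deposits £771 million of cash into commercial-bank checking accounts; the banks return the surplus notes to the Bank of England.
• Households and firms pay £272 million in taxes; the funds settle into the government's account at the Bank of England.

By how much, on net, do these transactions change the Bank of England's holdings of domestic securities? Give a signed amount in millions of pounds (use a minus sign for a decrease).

+£363 million

OMO sale (to banks) £154 million: securities removed from the Bank of England's portfolio → −£154M.
Asset purchase (from non-banks) £517 million: securities added to the Bank of England's portfolio → +£517M.
Currency deposit £771 million: the Bank of England's securities portfolio is untouched → 0.
Government account inflow £272 million: the Bank of England's securities portfolio is untouched → 0.
Net: −154 + 517 + 0 + 0 = +£363 million.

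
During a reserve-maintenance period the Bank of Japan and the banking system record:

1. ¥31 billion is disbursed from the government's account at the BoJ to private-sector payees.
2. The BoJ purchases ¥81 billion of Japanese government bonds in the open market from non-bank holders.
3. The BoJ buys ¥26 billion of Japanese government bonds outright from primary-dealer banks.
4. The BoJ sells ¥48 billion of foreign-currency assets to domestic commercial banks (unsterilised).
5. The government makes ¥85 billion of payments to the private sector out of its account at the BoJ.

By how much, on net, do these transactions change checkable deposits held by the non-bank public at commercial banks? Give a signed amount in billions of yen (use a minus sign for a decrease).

BoJ balance sheet:
  Assets:      Securities +¥107B, Foreign assets −¥48B
  Liabilities: Bank reserves +¥175B, Government deposits −¥116B
Commercial banking system:
  Assets:      Reserves at CB +¥175B, Securities −¥26B, Foreign assets +¥48B
  Liabilities: Checkable deposits +¥197B
So the change in checkable deposits held by the non-bank public at commercial banks is +¥197 billion.

+¥197 billion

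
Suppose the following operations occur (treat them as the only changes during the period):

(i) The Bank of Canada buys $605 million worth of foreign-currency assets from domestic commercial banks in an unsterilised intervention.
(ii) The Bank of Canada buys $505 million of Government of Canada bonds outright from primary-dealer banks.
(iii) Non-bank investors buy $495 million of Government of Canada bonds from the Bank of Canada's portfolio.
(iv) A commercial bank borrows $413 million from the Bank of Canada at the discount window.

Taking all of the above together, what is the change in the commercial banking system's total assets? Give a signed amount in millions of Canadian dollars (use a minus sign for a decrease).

FX purchase $605 million: just an asset swap on bank balance sheets → 0.
OMO purchase (from banks) $505 million: just an asset swap on bank balance sheets → 0.
Asset sale (to non-banks) $495 million: bank balance sheets shrink → −$495M.
Discount-window loan $413 million: bank balance sheets expand → +$413M.
Net: 0 + 0 − 495 + 413 = -$82 million.

-$82 million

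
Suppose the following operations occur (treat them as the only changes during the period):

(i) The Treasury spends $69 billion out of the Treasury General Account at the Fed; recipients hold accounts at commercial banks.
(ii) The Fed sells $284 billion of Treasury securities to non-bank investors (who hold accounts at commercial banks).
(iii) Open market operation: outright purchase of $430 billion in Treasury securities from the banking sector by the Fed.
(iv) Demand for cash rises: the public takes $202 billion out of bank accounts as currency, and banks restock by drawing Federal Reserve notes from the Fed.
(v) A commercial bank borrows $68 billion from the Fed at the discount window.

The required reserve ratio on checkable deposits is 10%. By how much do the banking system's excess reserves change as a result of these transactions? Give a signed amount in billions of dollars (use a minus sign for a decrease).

+$122.7 billion

Government spending $69 billion: reserves +$69B, deposits +$69B.
Asset sale (to non-banks) $284 billion: reserves −$284B, deposits −$284B.
OMO purchase (from banks) $430 billion: reserves +$430B, deposits 0.
Currency withdrawal $202 billion: reserves −$202B, deposits −$202B.
Discount-window loan $68 billion: reserves +$68B, deposits 0.
Totals: Δreserves = +$81B, Δdeposits = −$417B.
Δrequired reserves = 10% × −$417B = −$41.7B.
Δexcess reserves = Δreserves − Δrequired = +$81B − (−$41.7B) = +$122.7 billion.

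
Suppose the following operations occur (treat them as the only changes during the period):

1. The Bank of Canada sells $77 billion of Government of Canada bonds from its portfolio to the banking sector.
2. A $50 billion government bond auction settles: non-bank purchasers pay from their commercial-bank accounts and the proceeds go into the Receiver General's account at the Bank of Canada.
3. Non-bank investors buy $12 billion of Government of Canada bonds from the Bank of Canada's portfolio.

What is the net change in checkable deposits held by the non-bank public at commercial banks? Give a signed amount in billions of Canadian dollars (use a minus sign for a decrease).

Bank of Canada balance sheet:
  Assets:      Securities −$89B
  Liabilities: Bank reserves −$139B, Government deposits +$50B
Commercial banking system:
  Assets:      Reserves at CB −$139B, Securities +$77B
  Liabilities: Checkable deposits −$62B
So the change in checkable deposits held by the non-bank public at commercial banks is -$62 billion.

-$62 billion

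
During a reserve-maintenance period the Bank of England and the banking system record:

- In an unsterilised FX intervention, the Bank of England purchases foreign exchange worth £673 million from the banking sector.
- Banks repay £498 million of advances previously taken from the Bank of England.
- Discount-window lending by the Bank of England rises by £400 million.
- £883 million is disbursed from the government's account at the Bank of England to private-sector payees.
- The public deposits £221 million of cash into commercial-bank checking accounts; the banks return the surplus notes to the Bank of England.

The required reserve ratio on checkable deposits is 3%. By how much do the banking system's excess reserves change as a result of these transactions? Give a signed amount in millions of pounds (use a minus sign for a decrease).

FX purchase £673 million: reserves +£673M, deposits 0.
Discount-window repayment £498 million: reserves −£498M, deposits 0.
Discount-window loan £400 million: reserves +£400M, deposits 0.
Government spending £883 million: reserves +£883M, deposits +£883M.
Currency deposit £221 million: reserves +£221M, deposits +£221M.
Totals: Δreserves = +£1679M, Δdeposits = +£1104M.
Δrequired reserves = 3% × +£1104M = +£33.12M.
Δexcess reserves = Δreserves − Δrequired = +£1679M − (+£33.12M) = +£1645.88 million.

+£1645.88 million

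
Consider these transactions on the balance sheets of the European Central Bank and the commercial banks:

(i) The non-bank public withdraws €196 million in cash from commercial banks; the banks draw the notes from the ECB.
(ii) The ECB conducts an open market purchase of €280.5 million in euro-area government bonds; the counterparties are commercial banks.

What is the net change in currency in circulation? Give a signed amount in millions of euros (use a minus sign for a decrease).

ECB balance sheet:
  Assets:      Securities +€280.5M
  Liabilities: Bank reserves +€84.5M, Currency in circulation +€196M
So the change in currency in circulation is +€196 million.

+€196 million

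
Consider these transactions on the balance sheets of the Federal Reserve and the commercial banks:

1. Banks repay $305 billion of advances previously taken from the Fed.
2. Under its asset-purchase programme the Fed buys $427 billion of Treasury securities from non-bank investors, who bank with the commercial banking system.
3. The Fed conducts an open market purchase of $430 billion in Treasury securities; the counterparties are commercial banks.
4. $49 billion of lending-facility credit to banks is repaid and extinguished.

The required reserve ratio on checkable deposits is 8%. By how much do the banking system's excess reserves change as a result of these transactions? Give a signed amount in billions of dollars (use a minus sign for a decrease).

Discount-window repayment $305 billion: reserves −$305B, deposits 0.
Asset purchase (from non-banks) $427 billion: reserves +$427B, deposits +$427B.
OMO purchase (from banks) $430 billion: reserves +$430B, deposits 0.
Discount-window repayment $49 billion: reserves −$49B, deposits 0.
Totals: Δreserves = +$503B, Δdeposits = +$427B.
Δrequired reserves = 8% × +$427B = +$34.16B.
Δexcess reserves = Δreserves − Δrequired = +$503B − (+$34.16B) = +$468.84 billion.

+$468.84 billion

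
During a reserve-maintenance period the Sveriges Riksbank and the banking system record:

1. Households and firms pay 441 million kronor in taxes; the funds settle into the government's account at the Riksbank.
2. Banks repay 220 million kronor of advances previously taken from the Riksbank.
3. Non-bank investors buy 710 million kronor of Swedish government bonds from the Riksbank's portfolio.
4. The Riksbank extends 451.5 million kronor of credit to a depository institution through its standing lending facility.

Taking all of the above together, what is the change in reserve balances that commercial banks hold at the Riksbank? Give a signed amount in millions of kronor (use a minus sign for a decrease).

-919.5 million

Government account inflow 441 million kronor: funds move from bank reserves into the government account → −441M.
Discount-window repayment 220 million kronor: repayment is debited from reserves → −220M.
Asset sale (to non-banks) 710 million kronor: the non-bank buyers' banks settle from reserves → −710M.
Discount-window loan 451.5 million kronor: the loan is credited to the bank's reserve account → +451.5M.
Net: −441 − 220 − 710 + 451.5 = -919.5 million.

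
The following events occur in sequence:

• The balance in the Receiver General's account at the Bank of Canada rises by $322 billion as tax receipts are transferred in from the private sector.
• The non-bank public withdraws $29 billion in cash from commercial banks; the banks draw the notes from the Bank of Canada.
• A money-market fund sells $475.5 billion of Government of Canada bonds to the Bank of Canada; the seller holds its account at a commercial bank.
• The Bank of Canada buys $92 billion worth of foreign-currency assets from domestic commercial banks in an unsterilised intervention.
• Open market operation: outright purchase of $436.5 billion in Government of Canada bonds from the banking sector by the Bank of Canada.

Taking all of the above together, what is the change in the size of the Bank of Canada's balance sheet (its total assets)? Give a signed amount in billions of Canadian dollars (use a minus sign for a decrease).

+$1004 billion

Bank of Canada balance sheet:
  Assets:      Securities +$912B, Foreign assets +$92B
  Liabilities: Bank reserves +$653B, Currency in circulation +$29B, Government deposits +$322B
Change in total Bank of Canada assets = +$1004 billion.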